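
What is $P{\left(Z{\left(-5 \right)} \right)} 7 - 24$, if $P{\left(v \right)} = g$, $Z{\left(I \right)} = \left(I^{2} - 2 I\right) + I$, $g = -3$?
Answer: $-45$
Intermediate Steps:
$Z{\left(I \right)} = I^{2} - I$
$P{\left(v \right)} = -3$
$P{\left(Z{\left(-5 \right)} \right)} 7 - 24 = \left(-3\right) 7 - 24 = -21 - 24 = -45$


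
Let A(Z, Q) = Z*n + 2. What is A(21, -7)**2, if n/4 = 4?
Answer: 114244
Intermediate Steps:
n = 16 (n = 4*4 = 16)
A(Z, Q) = 2 + 16*Z (A(Z, Q) = Z*16 + 2 = 16*Z + 2 = 2 + 16*Z)
A(21, -7)**2 = (2 + 16*21)**2 = (2 + 336)**2 = 338**2 = 114244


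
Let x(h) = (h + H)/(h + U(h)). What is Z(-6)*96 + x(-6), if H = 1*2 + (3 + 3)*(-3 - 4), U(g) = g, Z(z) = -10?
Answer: -5737/6 ≈ -956.17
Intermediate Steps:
H = -40 (H = 2 + 6*(-7) = 2 - 42 = -40)
x(h) = (-40 + h)/(2*h) (x(h) = (h - 40)/(h + h) = (-40 + h)/((2*h)) = (-40 + h)*(1/(2*h)) = (-40 + h)/(2*h))
Z(-6)*96 + x(-6) = -10*96 + (½)*(-40 - 6)/(-6) = -960 + (½)*(-⅙)*(-46) = -960 + 23/6 = -5737/6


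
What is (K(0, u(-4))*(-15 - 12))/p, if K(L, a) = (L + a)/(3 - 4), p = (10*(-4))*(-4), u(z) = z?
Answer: -27/40 ≈ -0.67500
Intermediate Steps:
p = 160 (p = -40*(-4) = 160)
K(L, a) = -L - a (K(L, a) = (L + a)/(-1) = (L + a)*(-1) = -L - a)
(K(0, u(-4))*(-15 - 12))/p = ((-1*0 - 1*(-4))*(-15 - 12))/160 = ((0 + 4)*(-27))*(1/160) = (4*(-27))*(1/160) = -108*1/160 = -27/40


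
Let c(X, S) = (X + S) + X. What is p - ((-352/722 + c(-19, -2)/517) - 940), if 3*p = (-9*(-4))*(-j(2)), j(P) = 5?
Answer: 164345992/186637 ≈ 880.56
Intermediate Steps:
c(X, S) = S + 2*X (c(X, S) = (S + X) + X = S + 2*X)
p = -60 (p = ((-9*(-4))*(-1*5))/3 = (36*(-5))/3 = (⅓)*(-180) = -60)
p - ((-352/722 + c(-19, -2)/517) - 940) = -60 - ((-352/722 + (-2 + 2*(-19))/517) - 940) = -60 - ((-352*1/722 + (-2 - 38)*(1/517)) - 940) = -60 - ((-176/361 - 40*1/517) - 940) = -60 - ((-176/361 - 40/517) - 940) = -60 - (-105432/186637 - 940) = -60 - 1*(-175544212/186637) = -60 + 175544212/186637 = 164345992/186637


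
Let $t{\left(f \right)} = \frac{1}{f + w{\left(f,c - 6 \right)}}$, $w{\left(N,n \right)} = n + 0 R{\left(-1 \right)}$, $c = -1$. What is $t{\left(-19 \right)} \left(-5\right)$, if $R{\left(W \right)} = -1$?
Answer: $\frac{5}{26} \approx 0.19231$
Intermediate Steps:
$w{\left(N,n \right)} = n$ ($w{\left(N,n \right)} = n + 0 \left(-1\right) = n + 0 = n$)
$t{\left(f \right)} = \frac{1}{-7 + f}$ ($t{\left(f \right)} = \frac{1}{f - 7} = \frac{1}{-7 + f}$)
$t{\left(-19 \right)} \left(-5\right) = \frac{1}{-7 - 19} \left(-5\right) = \frac{1}{-26} \left(-5\right) = \left(- \frac{1}{26}\right) \left(-5\right) = \frac{5}{26}$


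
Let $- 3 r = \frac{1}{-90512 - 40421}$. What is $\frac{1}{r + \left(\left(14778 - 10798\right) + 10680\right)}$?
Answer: $\frac{392799}{5758433341} \approx 6.8213 \cdot 10^{-5}$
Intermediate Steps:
$r = \frac{1}{392799}$ ($r = - \frac{1}{3 \left(-90512 - 40421\right)} = - \frac{1}{3 \left(-130933\right)} = \left(- \frac{1}{3}\right) \left(- \frac{1}{130933}\right) = \frac{1}{392799} \approx 2.5458 \cdot 10^{-6}$)
$\frac{1}{r + \left(\left(14778 - 10798\right) + 10680\right)} = \frac{1}{\frac{1}{392799} + \left(\left(14778 - 10798\right) + 10680\right)} = \frac{1}{\frac{1}{392799} + \left(3980 + 10680\right)} = \frac{1}{\frac{1}{392799} + 14660} = \frac{1}{\frac{5758433341}{392799}} = \frac{392799}{5758433341}$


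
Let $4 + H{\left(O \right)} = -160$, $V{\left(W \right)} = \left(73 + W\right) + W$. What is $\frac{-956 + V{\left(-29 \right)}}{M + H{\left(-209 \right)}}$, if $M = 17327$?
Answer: $- \frac{941}{17163} \approx -0.054827$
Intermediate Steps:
$V{\left(W \right)} = 73 + 2 W$
$H{\left(O \right)} = -164$ ($H{\left(O \right)} = -4 - 160 = -164$)
$\frac{-956 + V{\left(-29 \right)}}{M + H{\left(-209 \right)}} = \frac{-956 + \left(73 + 2 \left(-29\right)\right)}{17327 - 164} = \frac{-956 + \left(73 - 58\right)}{17163} = \left(-956 + 15\right) \frac{1}{17163} = \left(-941\right) \frac{1}{17163} = - \frac{941}{17163}$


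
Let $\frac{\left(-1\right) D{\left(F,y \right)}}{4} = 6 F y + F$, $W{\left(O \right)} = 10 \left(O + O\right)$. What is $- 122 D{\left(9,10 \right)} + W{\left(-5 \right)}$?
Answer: $267812$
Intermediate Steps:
$W{\left(O \right)} = 20 O$ ($W{\left(O \right)} = 10 \cdot 2 O = 20 O$)
$D{\left(F,y \right)} = - 4 F - 24 F y$ ($D{\left(F,y \right)} = - 4 \left(6 F y + F\right) = - 4 \left(F + 6 F y\right) = - 4 F - 24 F y$)
$- 122 D{\left(9,10 \right)} + W{\left(-5 \right)} = - 122 \left(\left(-4\right) 9 \left(1 + 6 \cdot 10\right)\right) + 20 \left(-5\right) = - 122 \left(\left(-4\right) 9 \left(1 + 60\right)\right) - 100 = - 122 \left(\left(-4\right) 9 \cdot 61\right) - 100 = \left(-122\right) \left(-2196\right) - 100 = 267912 - 100 = 267812$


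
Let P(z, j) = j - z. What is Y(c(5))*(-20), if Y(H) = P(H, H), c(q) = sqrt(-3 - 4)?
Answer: 0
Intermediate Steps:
c(q) = I*sqrt(7) (c(q) = sqrt(-7) = I*sqrt(7))
Y(H) = 0 (Y(H) = H - H = 0)
Y(c(5))*(-20) = 0*(-20) = 0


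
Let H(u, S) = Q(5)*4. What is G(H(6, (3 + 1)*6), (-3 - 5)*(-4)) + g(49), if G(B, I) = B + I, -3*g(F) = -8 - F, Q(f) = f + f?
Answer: 91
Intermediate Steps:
Q(f) = 2*f
g(F) = 8/3 + F/3 (g(F) = -(-8 - F)/3 = 8/3 + F/3)
H(u, S) = 40 (H(u, S) = (2*5)*4 = 10*4 = 40)
G(H(6, (3 + 1)*6), (-3 - 5)*(-4)) + g(49) = (40 + (-3 - 5)*(-4)) + (8/3 + (⅓)*49) = (40 - 8*(-4)) + (8/3 + 49/3) = (40 + 32) + 19 = 72 + 19 = 91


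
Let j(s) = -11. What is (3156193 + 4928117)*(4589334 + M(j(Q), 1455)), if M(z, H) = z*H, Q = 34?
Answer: 36972209367990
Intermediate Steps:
M(z, H) = H*z
(3156193 + 4928117)*(4589334 + M(j(Q), 1455)) = (3156193 + 4928117)*(4589334 + 1455*(-11)) = 8084310*(4589334 - 16005) = 8084310*4573329 = 36972209367990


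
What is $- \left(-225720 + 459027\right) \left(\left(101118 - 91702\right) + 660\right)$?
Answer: $-2350801332$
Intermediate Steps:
$- \left(-225720 + 459027\right) \left(\left(101118 - 91702\right) + 660\right) = - 233307 \left(9416 + 660\right) = - 233307 \cdot 10076 = \left(-1\right) 2350801332 = -2350801332$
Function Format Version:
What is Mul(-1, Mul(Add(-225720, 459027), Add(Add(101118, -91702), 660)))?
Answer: -2350801332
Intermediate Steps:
Mul(-1, Mul(Add(-225720, 459027), Add(Add(101118, -91702), 660))) = Mul(-1, Mul(233307, Add(9416, 660))) = Mul(-1, Mul(233307, 10076)) = Mul(-1, 2350801332) = -2350801332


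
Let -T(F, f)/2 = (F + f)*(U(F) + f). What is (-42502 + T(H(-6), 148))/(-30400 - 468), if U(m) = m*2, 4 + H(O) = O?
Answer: 38915/15434 ≈ 2.5214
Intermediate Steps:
H(O) = -4 + O
U(m) = 2*m
T(F, f) = -2*(F + f)*(f + 2*F) (T(F, f) = -2*(F + f)*(2*F + f) = -2*(F + f)*(f + 2*F))
(-42502 + T(H(-6), 148))/(-30400 - 468) = (-42502 + (-4*(-4 - 6)² - 2*148² - 6*(-4 - 6)*148))/(-30400 - 468) = (-42502 + (-4*(-10)² - 2*21904 - 6*(-10)*148))/(-30868) = (-42502 + (-4*100 - 43808 + 8880))*(-1/30868) = (-42502 + (-400 - 43808 + 8880))*(-1/30868) = (-42502 - 35328)*(-1/30868) = -77830*(-1/30868) = 38915/15434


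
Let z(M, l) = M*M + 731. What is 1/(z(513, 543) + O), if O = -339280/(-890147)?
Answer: 890147/234910132580 ≈ 3.7893e-6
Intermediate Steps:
z(M, l) = 731 + M² (z(M, l) = M² + 731 = 731 + M²)
O = 339280/890147 (O = -339280*(-1/890147) = 339280/890147 ≈ 0.38115)
1/(z(513, 543) + O) = 1/((731 + 513²) + 339280/890147) = 1/((731 + 263169) + 339280/890147) = 1/(263900 + 339280/890147) = 1/(234910132580/890147) = 890147/234910132580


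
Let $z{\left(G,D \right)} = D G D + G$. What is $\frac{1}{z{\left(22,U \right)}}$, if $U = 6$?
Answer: $\frac{1}{814} \approx 0.0012285$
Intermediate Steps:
$z{\left(G,D \right)} = G + G D^{2}$ ($z{\left(G,D \right)} = G D^{2} + G = G + G D^{2}$)
$\frac{1}{z{\left(22,U \right)}} = \frac{1}{22 \left(1 + 6^{2}\right)} = \frac{1}{22 \left(1 + 36\right)} = \frac{1}{22 \cdot 37} = \frac{1}{814}$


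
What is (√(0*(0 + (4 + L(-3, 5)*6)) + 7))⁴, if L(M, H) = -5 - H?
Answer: 49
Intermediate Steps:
(√(0*(0 + (4 + L(-3, 5)*6)) + 7))⁴ = (√(0*(0 + (4 + (-5 - 1*5)*6)) + 7))⁴ = (√(0*(0 + (4 + (-5 - 5)*6)) + 7))⁴ = (√(0*(0 + (4 - 10*6)) + 7))⁴ = (√(0*(0 + (4 - 60)) + 7))⁴ = (√(0*(0 - 56) + 7))⁴ = (√(0*(-56) + 7))⁴ = (√(0 + 7))⁴ = (√7)⁴ = 49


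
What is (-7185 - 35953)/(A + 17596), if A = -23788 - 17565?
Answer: 43138/23757 ≈ 1.8158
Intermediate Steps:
A = -41353
(-7185 - 35953)/(A + 17596) = (-7185 - 35953)/(-41353 + 17596) = -43138/(-23757) = -43138*(-1/23757) = 43138/23757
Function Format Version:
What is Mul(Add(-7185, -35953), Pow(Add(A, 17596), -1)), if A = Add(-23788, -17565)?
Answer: Rational(43138, 23757) ≈ 1.8158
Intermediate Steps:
A = -41353
Mul(Add(-7185, -35953), Pow(Add(A, 17596), -1)) = Mul(Add(-7185, -35953), Pow(Add(-41353, 17596), -1)) = Mul(-43138, Pow(-23757, -1)) = Mul(-43138, Rational(-1, 23757)) = Rational(43138, 23757)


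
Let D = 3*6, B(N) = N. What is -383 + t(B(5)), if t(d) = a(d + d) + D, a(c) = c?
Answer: -355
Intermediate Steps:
D = 18
t(d) = 18 + 2*d (t(d) = (d + d) + 18 = 2*d + 18 = 18 + 2*d)
-383 + t(B(5)) = -383 + (18 + 2*5) = -383 + (18 + 10) = -383 + 28 = -355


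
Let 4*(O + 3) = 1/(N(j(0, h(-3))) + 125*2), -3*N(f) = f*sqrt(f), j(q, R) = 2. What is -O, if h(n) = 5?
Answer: 3373827/1124984 - 3*sqrt(2)/1124984 ≈ 2.9990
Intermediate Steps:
N(f) = -f**(3/2)/3 (N(f) = -f*sqrt(f)/3 = -f**(3/2)/3)
O = -3 + 1/(4*(250 - 2*sqrt(2)/3)) (O = -3 + 1/(4*(-2*sqrt(2)/3 + 125*2)) = -3 + 1/(4*(-2*sqrt(2)/3 + 250)) = -3 + 1/(4*(250 - 2*sqrt(2)/3)) ≈ -2.9990)
-O = -(-3373827/1124984 + 3*sqrt(2)/1124984) = 3373827/1124984 - 3*sqrt(2)/1124984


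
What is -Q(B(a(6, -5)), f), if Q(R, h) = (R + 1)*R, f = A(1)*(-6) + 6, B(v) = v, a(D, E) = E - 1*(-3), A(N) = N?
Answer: -2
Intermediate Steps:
a(D, E) = 3 + E (a(D, E) = E + 3 = 3 + E)
f = 0 (f = 1*(-6) + 6 = -6 + 6 = 0)
Q(R, h) = R*(1 + R) (Q(R, h) = (1 + R)*R = R*(1 + R))
-Q(B(a(6, -5)), f) = -(3 - 5)*(1 + (3 - 5)) = -(-2)*(1 - 2) = -(-2)*(-1) = -1*2 = -2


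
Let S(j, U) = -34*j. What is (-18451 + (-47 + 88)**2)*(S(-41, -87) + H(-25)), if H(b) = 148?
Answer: -25859340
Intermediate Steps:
(-18451 + (-47 + 88)**2)*(S(-41, -87) + H(-25)) = (-18451 + (-47 + 88)**2)*(-34*(-41) + 148) = (-18451 + 41**2)*(1394 + 148) = (-18451 + 1681)*1542 = -16770*1542 = -25859340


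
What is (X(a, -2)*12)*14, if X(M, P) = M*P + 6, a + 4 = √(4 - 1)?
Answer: 2352 - 336*√3 ≈ 1770.0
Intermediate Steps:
a = -4 + √3 (a = -4 + √(4 - 1) = -4 + √3 ≈ -2.2679)
X(M, P) = 6 + M*P
(X(a, -2)*12)*14 = ((6 + (-4 + √3)*(-2))*12)*14 = ((6 + (8 - 2*√3))*12)*14 = ((14 - 2*√3)*12)*14 = (168 - 24*√3)*14 = 2352 - 336*√3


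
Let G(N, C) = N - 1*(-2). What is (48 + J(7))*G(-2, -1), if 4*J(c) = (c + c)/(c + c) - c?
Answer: 0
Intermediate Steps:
J(c) = 1/4 - c/4 (J(c) = ((c + c)/(c + c) - c)/4 = ((2*c)/((2*c)) - c)/4 = ((2*c)*(1/(2*c)) - c)/4 = (1 - c)/4 = 1/4 - c/4)
G(N, C) = 2 + N (G(N, C) = N + 2 = 2 + N)
(48 + J(7))*G(-2, -1) = (48 + (1/4 - 1/4*7))*(2 - 2) = (48 + (1/4 - 7/4))*0 = (48 - 3/2)*0 = (93/2)*0 = 0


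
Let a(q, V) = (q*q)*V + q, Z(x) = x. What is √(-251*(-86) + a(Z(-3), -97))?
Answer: √20710 ≈ 143.91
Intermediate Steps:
a(q, V) = q + V*q² (a(q, V) = q²*V + q = V*q² + q = q + V*q²)
√(-251*(-86) + a(Z(-3), -97)) = √(-251*(-86) - 3*(1 - 97*(-3))) = √(21586 - 3*(1 + 291)) = √(21586 - 3*292) = √(21586 - 876) = √20710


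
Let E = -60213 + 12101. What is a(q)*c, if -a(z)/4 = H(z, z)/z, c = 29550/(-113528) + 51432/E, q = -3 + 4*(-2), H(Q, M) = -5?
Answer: 1134481515/469395707 ≈ 2.4169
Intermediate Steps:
E = -48112
q = -11 (q = -3 - 8 = -11)
c = -226896303/170689348 (c = 29550/(-113528) + 51432/(-48112) = 29550*(-1/113528) + 51432*(-1/48112) = -14775/56764 - 6429/6014 = -226896303/170689348 ≈ -1.3293)
a(z) = 20/z (a(z) = -(-20)/z = 20/z)
a(q)*c = (20/(-11))*(-226896303/170689348) = (20*(-1/11))*(-226896303/170689348) = -20/11*(-226896303/170689348) = 1134481515/469395707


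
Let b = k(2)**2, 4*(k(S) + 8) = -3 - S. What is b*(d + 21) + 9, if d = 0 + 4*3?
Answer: 45321/16 ≈ 2832.6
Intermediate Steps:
d = 12 (d = 0 + 12 = 12)
k(S) = -35/4 - S/4 (k(S) = -8 + (-3 - S)/4 = -8 + (-3/4 - S/4) = -35/4 - S/4)
b = 1369/16 (b = (-35/4 - 1/4*2)**2 = (-35/4 - 1/2)**2 = (-37/4)**2 = 1369/16 ≈ 85.563)
b*(d + 21) + 9 = 1369*(12 + 21)/16 + 9 = (1369/16)*33 + 9 = 45177/16 + 9 = 45321/16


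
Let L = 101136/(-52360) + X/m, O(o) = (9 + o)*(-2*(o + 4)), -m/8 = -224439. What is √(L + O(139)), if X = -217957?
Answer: I*√29825564079020772403110/839401860 ≈ 205.74*I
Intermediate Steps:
m = 1795512 (m = -8*(-224439) = 1795512)
O(o) = (-8 - 2*o)*(9 + o) (O(o) = (9 + o)*(-2*(4 + o)) = (9 + o)*(-8 - 2*o) = (-8 - 2*o)*(9 + o))
L = -3446484467/1678803720 (L = 101136/(-52360) - 217957/1795512 = 101136*(-1/52360) - 217957*1/1795512 = -1806/935 - 217957/1795512 = -3446484467/1678803720 ≈ -2.0529)
√(L + O(139)) = √(-3446484467/1678803720 + (-72 - 26*139 - 2*139²)) = √(-3446484467/1678803720 + (-72 - 3614 - 2*19321)) = √(-3446484467/1678803720 + (-72 - 3614 - 38642)) = √(-3446484467/1678803720 - 42328) = √(-71063850344627/1678803720) = I*√29825564079020772403110/839401860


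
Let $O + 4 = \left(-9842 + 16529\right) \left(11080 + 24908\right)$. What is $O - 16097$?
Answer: $240635655$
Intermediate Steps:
$O = 240651752$ ($O = -4 + \left(-9842 + 16529\right) \left(11080 + 24908\right) = -4 + 6687 \cdot 35988 = -4 + 240651756 = 240651752$)
$O - 16097 = 240651752 - 16097 = 240635655$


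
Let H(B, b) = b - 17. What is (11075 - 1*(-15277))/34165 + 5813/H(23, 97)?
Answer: 40141861/546640 ≈ 73.434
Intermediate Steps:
H(B, b) = -17 + b
(11075 - 1*(-15277))/34165 + 5813/H(23, 97) = (11075 - 1*(-15277))/34165 + 5813/(-17 + 97) = (11075 + 15277)*(1/34165) + 5813/80 = 26352*(1/34165) + 5813*(1/80) = 26352/34165 + 5813/80 = 40141861/546640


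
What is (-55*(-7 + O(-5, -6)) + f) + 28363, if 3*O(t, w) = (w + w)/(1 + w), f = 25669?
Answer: 54373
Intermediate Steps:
O(t, w) = 2*w/(3*(1 + w)) (O(t, w) = ((w + w)/(1 + w))/3 = ((2*w)/(1 + w))/3 = (2*w/(1 + w))/3 = 2*w/(3*(1 + w)))
(-55*(-7 + O(-5, -6)) + f) + 28363 = (-55*(-7 + (⅔)*(-6)/(1 - 6)) + 25669) + 28363 = (-55*(-7 + (⅔)*(-6)/(-5)) + 25669) + 28363 = (-55*(-7 + (⅔)*(-6)*(-⅕)) + 25669) + 28363 = (-55*(-7 + ⅘) + 25669) + 28363 = (-55*(-31/5) + 25669) + 28363 = (341 + 25669) + 28363 = 26010 + 28363 = 54373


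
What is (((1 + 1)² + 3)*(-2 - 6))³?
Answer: -175616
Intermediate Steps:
(((1 + 1)² + 3)*(-2 - 6))³ = ((2² + 3)*(-8))³ = ((4 + 3)*(-8))³ = (7*(-8))³ = (-56)³ = -175616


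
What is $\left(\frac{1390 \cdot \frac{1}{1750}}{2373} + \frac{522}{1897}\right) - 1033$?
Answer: $- \frac{116222324006}{112539525} \approx -1032.7$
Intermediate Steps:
$\left(\frac{1390 \cdot \frac{1}{1750}}{2373} + \frac{522}{1897}\right) - 1033 = \left(1390 \cdot \frac{1}{1750} \cdot \frac{1}{2373} + 522 \cdot \frac{1}{1897}\right) - 1033 = \left(\frac{139}{175} \cdot \frac{1}{2373} + \frac{522}{1897}\right) - 1033 = \left(\frac{139}{415275} + \frac{522}{1897}\right) - 1033 = \frac{31005319}{112539525} - 1033 = - \frac{116222324006}{112539525}$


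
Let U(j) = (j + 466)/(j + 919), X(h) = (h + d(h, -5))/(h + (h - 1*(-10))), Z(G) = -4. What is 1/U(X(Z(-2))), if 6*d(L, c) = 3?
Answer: 1223/619 ≈ 1.9758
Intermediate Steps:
d(L, c) = ½ (d(L, c) = (⅙)*3 = ½)
X(h) = (½ + h)/(10 + 2*h) (X(h) = (h + ½)/(h + (h - 1*(-10))) = (½ + h)/(h + (h + 10)) = (½ + h)/(h + (10 + h)) = (½ + h)/(10 + 2*h))
U(j) = (466 + j)/(919 + j)
1/U(X(Z(-2))) = 1/((466 + (1 + 2*(-4))/(4*(5 - 4)))/(919 + (1 + 2*(-4))/(4*(5 - 4)))) = 1/((466 + (¼)*(1 - 8)/1)/(919 + (¼)*(1 - 8)/1)) = 1/((466 + (¼)*1*(-7))/(919 + (¼)*1*(-7))) = 1/((466 - 7/4)/(919 - 7/4)) = 1/((1857/4)/(3669/4)) = 1/((4/3669)*(1857/4)) = 1/(619/1223) = 1223/619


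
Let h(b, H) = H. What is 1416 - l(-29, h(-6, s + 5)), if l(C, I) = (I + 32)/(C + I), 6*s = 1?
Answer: 202711/143 ≈ 1417.6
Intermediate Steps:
s = ⅙ (s = (⅙)*1 = ⅙ ≈ 0.16667)
l(C, I) = (32 + I)/(C + I)
1416 - l(-29, h(-6, s + 5)) = 1416 - (32 + (⅙ + 5))/(-29 + (⅙ + 5)) = 1416 - (32 + 31/6)/(-29 + 31/6) = 1416 - 223/((-143/6)*6) = 1416 - (-6)*223/(143*6) = 1416 - 1*(-223/143) = 1416 + 223/143 = 202711/143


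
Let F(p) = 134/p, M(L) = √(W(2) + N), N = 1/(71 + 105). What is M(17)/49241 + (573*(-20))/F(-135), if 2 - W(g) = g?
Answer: 773550/67 + √11/2166604 ≈ 11546.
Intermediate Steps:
W(g) = 2 - g
N = 1/176 ≈ 0.0056818
M(L) = √11/44 (M(L) = √((2 - 1*2) + 1/176) = √((2 - 2) + 1/176) = √(0 + 1/176) = √(1/176) = √11/44)
M(17)/49241 + (573*(-20))/F(-135) = (√11/44)/49241 + (573*(-20))/((134/(-135))) = (√11/44)*(1/49241) - 11460/(134*(-1/135)) = √11/2166604 - 11460/(-134/135) = √11/2166604 - 11460*(-135/134) = √11/2166604 + 773550/67 = 773550/67 + √11/2166604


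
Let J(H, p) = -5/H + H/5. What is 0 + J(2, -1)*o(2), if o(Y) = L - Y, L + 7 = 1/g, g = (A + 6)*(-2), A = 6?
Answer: 1519/80 ≈ 18.987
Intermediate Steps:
g = -24 (g = (6 + 6)*(-2) = 12*(-2) = -24)
L = -169/24 (L = -7 + 1/(-24) = -7 - 1/24 = -169/24 ≈ -7.0417)
J(H, p) = -5/H + H/5 (J(H, p) = -5/H + H*(⅕) = -5/H + H/5)
o(Y) = -169/24 - Y
0 + J(2, -1)*o(2) = 0 + (-5/2 + (⅕)*2)*(-169/24 - 1*2) = 0 + (-5*½ + ⅖)*(-169/24 - 2) = 0 + (-5/2 + ⅖)*(-217/24) = 0 - 21/10*(-217/24) = 0 + 1519/80 = 1519/80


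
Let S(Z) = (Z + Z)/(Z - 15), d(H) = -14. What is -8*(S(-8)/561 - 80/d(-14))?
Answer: -4129856/90321 ≈ -45.724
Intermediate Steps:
S(Z) = 2*Z/(-15 + Z) (S(Z) = (2*Z)/(-15 + Z) = 2*Z/(-15 + Z))
-8*(S(-8)/561 - 80/d(-14)) = -8*((2*(-8)/(-15 - 8))/561 - 80/(-14)) = -8*((2*(-8)/(-23))*(1/561) - 80*(-1/14)) = -8*((2*(-8)*(-1/23))*(1/561) + 40/7) = -8*((16/23)*(1/561) + 40/7) = -8*(16/12903 + 40/7) = -8*516232/90321 = -4129856/90321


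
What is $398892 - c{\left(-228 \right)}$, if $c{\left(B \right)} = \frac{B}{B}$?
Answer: $398891$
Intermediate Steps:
$c{\left(B \right)} = 1$
$398892 - c{\left(-228 \right)} = 398892 - 1 = 398891$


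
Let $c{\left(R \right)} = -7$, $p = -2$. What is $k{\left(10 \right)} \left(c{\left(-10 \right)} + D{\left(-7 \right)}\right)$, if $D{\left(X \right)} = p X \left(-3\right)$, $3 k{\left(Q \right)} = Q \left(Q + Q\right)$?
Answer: $- \frac{9800}{3} \approx -3266.7$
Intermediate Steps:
$k{\left(Q \right)} = \frac{2 Q^{2}}{3}$ ($k{\left(Q \right)} = \frac{Q \left(Q + Q\right)}{3} = \frac{Q 2 Q}{3} = \frac{2 Q^{2}}{3}$)
$D{\left(X \right)} = 6 X$ ($D{\left(X \right)} = - 2 X \left(-3\right) = 6 X$)
$k{\left(10 \right)} \left(c{\left(-10 \right)} + D{\left(-7 \right)}\right) = \frac{2 \cdot 10^{2}}{3} \left(-7 + 6 \left(-7\right)\right) = \frac{2}{3} \cdot 100 \left(-7 - 42\right) = \frac{200}{3} \left(-49\right) = - \frac{9800}{3}$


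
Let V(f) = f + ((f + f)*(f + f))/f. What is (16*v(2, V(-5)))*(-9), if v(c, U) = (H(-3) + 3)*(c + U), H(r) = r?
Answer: 0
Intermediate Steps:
V(f) = 5*f (V(f) = f + ((2*f)*(2*f))/f = f + (4*f²)/f = f + 4*f = 5*f)
v(c, U) = 0 (v(c, U) = (-3 + 3)*(c + U) = 0*(U + c) = 0)
(16*v(2, V(-5)))*(-9) = (16*0)*(-9) = 0*(-9) = 0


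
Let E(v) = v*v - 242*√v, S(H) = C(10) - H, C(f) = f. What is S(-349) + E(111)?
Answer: 12680 - 242*√111 ≈ 10130.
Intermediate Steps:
S(H) = 10 - H
E(v) = v² - 242*√v
S(-349) + E(111) = (10 - 1*(-349)) + (111² - 242*√111) = (10 + 349) + (12321 - 242*√111) = 359 + (12321 - 242*√111) = 12680 - 242*√111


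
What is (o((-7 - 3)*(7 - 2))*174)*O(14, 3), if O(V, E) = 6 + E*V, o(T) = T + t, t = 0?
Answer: -417600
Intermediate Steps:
o(T) = T (o(T) = T + 0 = T)
(o((-7 - 3)*(7 - 2))*174)*O(14, 3) = (((-7 - 3)*(7 - 2))*174)*(6 + 3*14) = (-10*5*174)*(6 + 42) = -50*174*48 = -8700*48 = -417600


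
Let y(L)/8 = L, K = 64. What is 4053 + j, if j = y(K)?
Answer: 4565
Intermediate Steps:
y(L) = 8*L
j = 512 (j = 8*64 = 512)
4053 + j = 4053 + 512 = 4565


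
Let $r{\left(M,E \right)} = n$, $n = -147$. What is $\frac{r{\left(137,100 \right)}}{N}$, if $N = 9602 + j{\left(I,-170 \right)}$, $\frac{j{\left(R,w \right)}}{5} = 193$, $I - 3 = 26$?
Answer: $- \frac{147}{10567} \approx -0.013911$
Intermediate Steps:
$I = 29$ ($I = 3 + 26 = 29$)
$r{\left(M,E \right)} = -147$
$j{\left(R,w \right)} = 965$ ($j{\left(R,w \right)} = 5 \cdot 193 = 965$)
$N = 10567$ ($N = 9602 + 965 = 10567$)
$\frac{r{\left(137,100 \right)}}{N} = - \frac{147}{10567}$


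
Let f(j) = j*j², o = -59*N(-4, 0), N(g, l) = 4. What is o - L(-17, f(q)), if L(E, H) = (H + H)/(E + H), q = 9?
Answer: -84745/356 ≈ -238.05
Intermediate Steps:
o = -236 (o = -59*4 = -236)
f(j) = j³
L(E, H) = 2*H/(E + H) (L(E, H) = (2*H)/(E + H) = 2*H/(E + H))
o - L(-17, f(q)) = -236 - 2*9³/(-17 + 9³) = -236 - 2*729/(-17 + 729) = -236 - 2*729/712 = -236 - 1*729/356 = -236 - 729/356 = -84745/356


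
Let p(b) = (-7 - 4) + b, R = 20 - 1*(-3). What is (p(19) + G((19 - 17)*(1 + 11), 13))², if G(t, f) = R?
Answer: 961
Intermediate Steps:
R = 23 (R = 20 + 3 = 23)
p(b) = -11 + b
G(t, f) = 23
(p(19) + G((19 - 17)*(1 + 11), 13))² = ((-11 + 19) + 23)² = (8 + 23)² = 31² = 961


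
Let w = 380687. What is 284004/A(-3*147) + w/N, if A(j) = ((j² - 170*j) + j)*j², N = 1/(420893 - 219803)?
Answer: 648690441800886496/8473815 ≈ 7.6552e+10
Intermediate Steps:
N = 1/201090 ≈ 4.9729e-6
A(j) = j²*(j² - 169*j) (A(j) = (j² - 169*j)*j² = j²*(j² - 169*j))
284004/A(-3*147) + w/N = 284004/(((-3*147)³*(-169 - 3*147))) + 380687/(1/201090) = 284004/(((-441)³*(-169 - 441))) + 380687*201090 = 284004/((-85766121*(-610))) + 76552348830 = 284004/52317333810 + 76552348830 = 284004*(1/52317333810) + 76552348830 = 46/8473815 + 76552348830 = 648690441800886496/8473815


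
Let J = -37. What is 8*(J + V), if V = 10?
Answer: -216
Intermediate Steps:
8*(J + V) = 8*(-37 + 10) = 8*(-27) = -216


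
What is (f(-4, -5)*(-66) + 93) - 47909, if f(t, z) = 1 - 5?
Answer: -47552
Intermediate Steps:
f(t, z) = -4
(f(-4, -5)*(-66) + 93) - 47909 = (-4*(-66) + 93) - 47909 = (264 + 93) - 47909 = 357 - 47909 = -47552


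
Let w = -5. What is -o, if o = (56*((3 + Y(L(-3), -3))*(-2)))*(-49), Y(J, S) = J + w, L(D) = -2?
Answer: 21952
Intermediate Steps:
Y(J, S) = -5 + J (Y(J, S) = J - 5 = -5 + J)
o = -21952 (o = (56*((3 + (-5 - 2))*(-2)))*(-49) = (56*((3 - 7)*(-2)))*(-49) = (56*(-4*(-2)))*(-49) = (56*8)*(-49) = 448*(-49) = -21952)
-o = -1*(-21952) = 21952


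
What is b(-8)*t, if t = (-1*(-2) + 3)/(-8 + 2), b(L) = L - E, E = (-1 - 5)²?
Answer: 110/3 ≈ 36.667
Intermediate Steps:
E = 36 (E = (-6)² = 36)
b(L) = -36 + L (b(L) = L - 1*36 = L - 36 = -36 + L)
t = -⅚ (t = (2 + 3)/(-6) = 5*(-⅙) = -⅚ ≈ -0.83333)
b(-8)*t = (-36 - 8)*(-⅚) = -44*(-⅚) = 110/3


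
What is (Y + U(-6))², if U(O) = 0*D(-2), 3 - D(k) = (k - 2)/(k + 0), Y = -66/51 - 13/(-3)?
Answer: 24025/2601 ≈ 9.2368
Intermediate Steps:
Y = 155/51 (Y = -66*1/51 - 13*(-⅓) = -22/17 + 13/3 = 155/51 ≈ 3.0392)
D(k) = 3 - (-2 + k)/k (D(k) = 3 - (k - 2)/(k + 0) = 3 - (-2 + k)/k)
U(O) = 0 (U(O) = 0*(2 + 2/(-2)) = 0*(2 + 2*(-½)) = 0*(2 - 1) = 0*1 = 0)
(Y + U(-6))² = (155/51 + 0)² = (155/51)² = 24025/2601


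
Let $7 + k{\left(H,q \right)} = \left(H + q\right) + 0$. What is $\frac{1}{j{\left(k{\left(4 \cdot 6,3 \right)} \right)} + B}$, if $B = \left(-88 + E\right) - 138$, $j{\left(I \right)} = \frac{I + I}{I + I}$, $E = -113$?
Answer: $- \frac{1}{338} \approx -0.0029586$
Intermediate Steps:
$k{\left(H,q \right)} = -7 + H + q$ ($k{\left(H,q \right)} = -7 + \left(\left(H + q\right) + 0\right) = -7 + \left(H + q\right) = -7 + H + q$)
$j{\left(I \right)} = 1$ ($j{\left(I \right)} = \frac{2 I}{2 I} = 2 I \frac{1}{2 I} = 1$)
$B = -339$ ($B = \left(-88 - 113\right) - 138 = -201 - 138 = -339$)
$\frac{1}{j{\left(k{\left(4 \cdot 6,3 \right)} \right)} + B} = \frac{1}{1 - 339} = \frac{1}{-338} = - \frac{1}{338}$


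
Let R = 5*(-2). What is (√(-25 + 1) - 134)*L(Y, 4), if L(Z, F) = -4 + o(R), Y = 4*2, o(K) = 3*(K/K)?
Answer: 134 - 2*I*√6 ≈ 134.0 - 4.899*I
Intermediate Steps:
R = -10
o(K) = 3 (o(K) = 3*1 = 3)
Y = 8
L(Z, F) = -1 (L(Z, F) = -4 + 3 = -1)
(√(-25 + 1) - 134)*L(Y, 4) = (√(-25 + 1) - 134)*(-1) = (√(-24) - 134)*(-1) = (2*I*√6 - 134)*(-1) = (-134 + 2*I*√6)*(-1) = 134 - 2*I*√6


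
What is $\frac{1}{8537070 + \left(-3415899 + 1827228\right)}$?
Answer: $\frac{1}{6948399} \approx 1.4392 \cdot 10^{-7}$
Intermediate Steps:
$\frac{1}{8537070 + \left(-3415899 + 1827228\right)} = \frac{1}{8537070 - 1588671} = \frac{1}{6948399}$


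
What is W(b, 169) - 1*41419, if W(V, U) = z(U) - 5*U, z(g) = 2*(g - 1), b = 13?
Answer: -41928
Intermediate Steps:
z(g) = -2 + 2*g (z(g) = 2*(-1 + g) = -2 + 2*g)
W(V, U) = -2 - 3*U (W(V, U) = (-2 + 2*U) - 5*U = -2 - 3*U)
W(b, 169) - 1*41419 = (-2 - 3*169) - 1*41419 = (-2 - 507) - 41419 = -509 - 41419 = -41928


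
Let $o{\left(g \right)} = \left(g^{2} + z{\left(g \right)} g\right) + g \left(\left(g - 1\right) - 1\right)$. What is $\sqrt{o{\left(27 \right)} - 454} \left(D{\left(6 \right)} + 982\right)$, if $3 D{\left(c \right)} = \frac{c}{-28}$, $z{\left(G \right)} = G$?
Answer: $\frac{13747 \sqrt{1679}}{14} \approx 40235.0$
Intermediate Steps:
$D{\left(c \right)} = - \frac{c}{84}$ ($D{\left(c \right)} = \frac{c \frac{1}{-28}}{3} = \frac{c \left(- \frac{1}{28}\right)}{3} = \frac{\left(- \frac{1}{28}\right) c}{3} = - \frac{c}{84}$)
$o{\left(g \right)} = 2 g^{2} + g \left(-2 + g\right)$ ($o{\left(g \right)} = \left(g^{2} + g g\right) + g \left(\left(g - 1\right) - 1\right) = \left(g^{2} + g^{2}\right) + g \left(\left(-1 + g\right) - 1\right) = 2 g^{2} + g \left(-2 + g\right)$)
$\sqrt{o{\left(27 \right)} - 454} \left(D{\left(6 \right)} + 982\right) = \sqrt{27 \left(-2 + 3 \cdot 27\right) - 454} \left(\left(- \frac{1}{84}\right) 6 + 982\right) = \sqrt{27 \left(-2 + 81\right) - 454} \left(- \frac{1}{14} + 982\right) = \sqrt{27 \cdot 79 - 454} \cdot \frac{13747}{14} = \sqrt{2133 - 454} \cdot \frac{13747}{14} = \sqrt{1679} \cdot \frac{13747}{14} = \frac{13747 \sqrt{1679}}{14}$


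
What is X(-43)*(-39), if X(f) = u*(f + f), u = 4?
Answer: 13416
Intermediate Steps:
X(f) = 8*f (X(f) = 4*(f + f) = 4*(2*f) = 8*f)
X(-43)*(-39) = (8*(-43))*(-39) = -344*(-39) = 13416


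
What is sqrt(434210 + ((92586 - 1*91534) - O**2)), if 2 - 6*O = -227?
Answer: sqrt(15616991)/6 ≈ 658.64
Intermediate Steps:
O = 229/6 (O = 1/3 - 1/6*(-227) = 1/3 + 227/6 = 229/6 ≈ 38.167)
sqrt(434210 + ((92586 - 1*91534) - O**2)) = sqrt(434210 + ((92586 - 1*91534) - (229/6)**2)) = sqrt(434210 + ((92586 - 91534) - 1*52441/36)) = sqrt(434210 + (1052 - 52441/36)) = sqrt(434210 - 14569/36) = sqrt(15616991/36) = sqrt(15616991)/6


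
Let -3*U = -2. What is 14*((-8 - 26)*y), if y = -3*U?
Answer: 952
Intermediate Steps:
U = ⅔ (U = -⅓*(-2) = ⅔ ≈ 0.66667)
y = -2 (y = -3*⅔ = -2)
14*((-8 - 26)*y) = 14*((-8 - 26)*(-2)) = 14*(-34*(-2)) = 14*68 = 952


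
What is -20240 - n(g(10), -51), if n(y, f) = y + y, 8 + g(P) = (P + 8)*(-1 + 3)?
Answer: -20296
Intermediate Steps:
g(P) = 8 + 2*P (g(P) = -8 + (P + 8)*(-1 + 3) = -8 + (8 + P)*2 = -8 + (16 + 2*P) = 8 + 2*P)
n(y, f) = 2*y
-20240 - n(g(10), -51) = -20240 - 2*(8 + 2*10) = -20240 - 2*(8 + 20) = -20240 - 2*28 = -20240 - 1*56 = -20240 - 56 = -20296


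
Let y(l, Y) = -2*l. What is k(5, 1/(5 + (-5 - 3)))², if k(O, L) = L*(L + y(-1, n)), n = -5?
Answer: 25/81 ≈ 0.30864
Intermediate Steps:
k(O, L) = L*(2 + L) (k(O, L) = L*(L - 2*(-1)) = L*(L + 2) = L*(2 + L))
k(5, 1/(5 + (-5 - 3)))² = ((2 + 1/(5 + (-5 - 3)))/(5 + (-5 - 3)))² = ((2 + 1/(5 - 8))/(5 - 8))² = ((2 + 1/(-3))/(-3))² = (-(2 - ⅓)/3)² = (-⅓*5/3)² = (-5/9)² = 25/81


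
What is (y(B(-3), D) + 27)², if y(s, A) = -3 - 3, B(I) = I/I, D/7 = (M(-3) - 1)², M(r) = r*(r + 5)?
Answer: 441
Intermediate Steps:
M(r) = r*(5 + r)
D = 343 (D = 7*(-3*(5 - 3) - 1)² = 7*(-3*2 - 1)² = 7*(-6 - 1)² = 7*(-7)² = 7*49 = 343)
B(I) = 1
y(s, A) = -6
(y(B(-3), D) + 27)² = (-6 + 27)² = 21² = 441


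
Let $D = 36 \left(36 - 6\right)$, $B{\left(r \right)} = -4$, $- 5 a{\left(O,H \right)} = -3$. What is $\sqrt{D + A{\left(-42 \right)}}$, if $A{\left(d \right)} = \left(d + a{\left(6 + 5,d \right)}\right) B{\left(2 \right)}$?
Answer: $\frac{6 \sqrt{865}}{5} \approx 35.293$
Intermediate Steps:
$a{\left(O,H \right)} = \frac{3}{5}$ ($a{\left(O,H \right)} = \left(- \frac{1}{5}\right) \left(-3\right) = \frac{3}{5}$)
$A{\left(d \right)} = - \frac{12}{5} - 4 d$ ($A{\left(d \right)} = \left(d + \frac{3}{5}\right) \left(-4\right) = \left(\frac{3}{5} + d\right) \left(-4\right) = - \frac{12}{5} - 4 d$)
$D = 1080$ ($D = 36 \cdot 30 = 1080$)
$\sqrt{D + A{\left(-42 \right)}} = \sqrt{1080 - - \frac{828}{5}} = \sqrt{1080 + \left(- \frac{12}{5} + 168\right)} = \sqrt{1080 + \frac{828}{5}} = \sqrt{\frac{6228}{5}} = \frac{6 \sqrt{865}}{5}$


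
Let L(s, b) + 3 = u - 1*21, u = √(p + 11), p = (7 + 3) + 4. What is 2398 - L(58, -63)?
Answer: 2417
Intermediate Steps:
p = 14 (p = 10 + 4 = 14)
u = 5 (u = √(14 + 11) = √25 = 5)
L(s, b) = -19 (L(s, b) = -3 + (5 - 1*21) = -3 + (5 - 21) = -3 - 16 = -19)
2398 - L(58, -63) = 2398 - 1*(-19) = 2398 + 19 = 2417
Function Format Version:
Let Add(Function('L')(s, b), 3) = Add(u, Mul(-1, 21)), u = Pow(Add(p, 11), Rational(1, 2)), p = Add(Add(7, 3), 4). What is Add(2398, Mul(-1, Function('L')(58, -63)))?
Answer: 2417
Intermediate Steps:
p = 14 (p = Add(10, 4) = 14)
u = 5 (u = Pow(Add(14, 11), Rational(1, 2)) = Pow(25, Rational(1, 2)) = 5)
Function('L')(s, b) = -19 (Function('L')(s, b) = Add(-3, Add(5, Mul(-1, 21))) = Add(-3, Add(5, -21)) = Add(-3, -16) = -19)
Add(2398, Mul(-1, Function('L')(58, -63))) = Add(2398, Mul(-1, -19)) = Add(2398, 19) = 2417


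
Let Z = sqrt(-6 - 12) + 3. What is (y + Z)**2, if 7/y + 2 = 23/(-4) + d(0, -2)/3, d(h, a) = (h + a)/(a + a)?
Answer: -2313/169 + 162*I*sqrt(2)/13 ≈ -13.686 + 17.623*I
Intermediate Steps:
d(h, a) = (a + h)/(2*a) (d(h, a) = (a + h)/((2*a)) = (a + h)*(1/(2*a)) = (a + h)/(2*a))
Z = 3 + 3*I*sqrt(2) (Z = sqrt(-18) + 3 = 3*I*sqrt(2) + 3 = 3 + 3*I*sqrt(2) ≈ 3.0 + 4.2426*I)
y = -12/13 (y = 7/(-2 + (23/(-4) + ((1/2)*(-2 + 0)/(-2))/3)) = 7/(-2 + (23*(-1/4) + ((1/2)*(-1/2)*(-2))*(1/3))) = 7/(-2 + (-23/4 + (1/2)*(1/3))) = 7/(-2 + (-23/4 + 1/6)) = 7/(-2 - 67/12) = 7/(-91/12) = 7*(-12/91) = -12/13 ≈ -0.92308)
(y + Z)**2 = (-12/13 + (3 + 3*I*sqrt(2)))**2 = (27/13 + 3*I*sqrt(2))**2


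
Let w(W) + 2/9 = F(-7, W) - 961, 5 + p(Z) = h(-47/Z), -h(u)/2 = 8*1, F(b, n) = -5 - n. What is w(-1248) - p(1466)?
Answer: 2725/9 ≈ 302.78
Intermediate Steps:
h(u) = -16
p(Z) = -21 (p(Z) = -5 - 16 = -21)
w(W) = -8696/9 - W (w(W) = -2/9 + ((-5 - W) - 961) = -2/9 + (-966 - W) = -8696/9 - W)
w(-1248) - p(1466) = (-8696/9 - 1*(-1248)) - 1*(-21) = (-8696/9 + 1248) + 21 = 2536/9 + 21 = 2725/9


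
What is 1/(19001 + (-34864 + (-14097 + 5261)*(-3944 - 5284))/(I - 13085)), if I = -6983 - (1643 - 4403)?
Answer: 4327/61841391 ≈ 6.9969e-5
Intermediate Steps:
I = -4223 (I = -6983 - 1*(-2760) = -6983 + 2760 = -4223)
1/(19001 + (-34864 + (-14097 + 5261)*(-3944 - 5284))/(I - 13085)) = 1/(19001 + (-34864 + (-14097 + 5261)*(-3944 - 5284))/(-4223 - 13085)) = 1/(19001 + (-34864 - 8836*(-9228))/(-17308)) = 1/(19001 + (-34864 + 81538608)*(-1/17308)) = 1/(19001 + 81503744*(-1/17308)) = 1/(19001 - 20375936/4327) = 1/(61841391/4327) = 4327/61841391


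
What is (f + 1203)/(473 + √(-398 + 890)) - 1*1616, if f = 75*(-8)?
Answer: -360465773/223237 - 1206*√123/223237 ≈ -1614.8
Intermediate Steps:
f = -600
(f + 1203)/(473 + √(-398 + 890)) - 1*1616 = (-600 + 1203)/(473 + √(-398 + 890)) - 1*1616 = 603/(473 + √492) - 1616 = 603/(473 + 2*√123) - 1616 = -1616 + 603/(473 + 2*√123)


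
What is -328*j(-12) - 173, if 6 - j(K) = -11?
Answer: -5749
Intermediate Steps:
j(K) = 17 (j(K) = 6 - 1*(-11) = 6 + 11 = 17)
-328*j(-12) - 173 = -328*17 - 173 = -5576 - 173 = -5749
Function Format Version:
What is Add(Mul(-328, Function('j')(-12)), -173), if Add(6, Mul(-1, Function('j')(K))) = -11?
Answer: -5749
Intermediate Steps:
Function('j')(K) = 17 (Function('j')(K) = Add(6, Mul(-1, -11)) = Add(6, 11) = 17)
Add(Mul(-328, Function('j')(-12)), -173) = Add(Mul(-328, 17), -173) = Add(-5576, -173) = -5749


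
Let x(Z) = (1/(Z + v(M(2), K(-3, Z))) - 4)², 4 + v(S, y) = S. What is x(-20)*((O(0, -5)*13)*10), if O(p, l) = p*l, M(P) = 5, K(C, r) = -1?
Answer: 0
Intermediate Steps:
v(S, y) = -4 + S
O(p, l) = l*p
x(Z) = (-4 + 1/(1 + Z))² (x(Z) = (1/(Z + (-4 + 5)) - 4)² = (1/(Z + 1) - 4)² = (1/(1 + Z) - 4)² = (-4 + 1/(1 + Z))²)
x(-20)*((O(0, -5)*13)*10) = ((3 + 4*(-20))²/(1 - 20)²)*((-5*0*13)*10) = ((3 - 80)²/(-19)²)*((0*13)*10) = ((1/361)*(-77)²)*(0*10) = ((1/361)*5929)*0 = (5929/361)*0 = 0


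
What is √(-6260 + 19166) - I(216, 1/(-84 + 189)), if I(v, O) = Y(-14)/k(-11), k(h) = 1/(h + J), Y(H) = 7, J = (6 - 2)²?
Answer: -35 + 3*√1434 ≈ 78.605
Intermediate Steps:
J = 16 (J = 4² = 16)
k(h) = 1/(16 + h) (k(h) = 1/(h + 16) = 1/(16 + h))
I(v, O) = 35 (I(v, O) = 7/(1/(16 - 11)) = 7/(1/5) = 7/(⅕) = 7*5 = 35)
√(-6260 + 19166) - I(216, 1/(-84 + 189)) = √(-6260 + 19166) - 1*35 = √12906 - 35 = 3*√1434 - 35 = -35 + 3*√1434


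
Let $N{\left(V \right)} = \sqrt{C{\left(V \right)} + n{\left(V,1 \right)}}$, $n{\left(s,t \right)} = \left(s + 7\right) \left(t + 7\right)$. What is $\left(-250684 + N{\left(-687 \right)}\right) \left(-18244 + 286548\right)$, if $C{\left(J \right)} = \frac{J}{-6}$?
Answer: $-67259519936 + 134152 i \sqrt{21302} \approx -6.726 \cdot 10^{10} + 1.958 \cdot 10^{7} i$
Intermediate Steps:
$n{\left(s,t \right)} = \left(7 + s\right) \left(7 + t\right)$
$C{\left(J \right)} = - \frac{J}{6}$ ($C{\left(J \right)} = J \left(- \frac{1}{6}\right) = - \frac{J}{6}$)
$N{\left(V \right)} = \sqrt{56 + \frac{47 V}{6}}$ ($N{\left(V \right)} = \sqrt{- \frac{V}{6} + \left(49 + 7 V + 7 \cdot 1 + V 1\right)} = \sqrt{- \frac{V}{6} + \left(49 + 7 V + 7 + V\right)} = \sqrt{- \frac{V}{6} + \left(56 + 8 V\right)} = \sqrt{56 + \frac{47 V}{6}}$)
$\left(-250684 + N{\left(-687 \right)}\right) \left(-18244 + 286548\right) = \left(-250684 + \frac{\sqrt{2016 + 282 \left(-687\right)}}{6}\right) \left(-18244 + 286548\right) = \left(-250684 + \frac{\sqrt{2016 - 193734}}{6}\right) 268304 = \left(-250684 + \frac{\sqrt{-191718}}{6}\right) 268304 = \left(-250684 + \frac{3 i \sqrt{21302}}{6}\right) 268304 = \left(-250684 + \frac{i \sqrt{21302}}{2}\right) 268304 = -67259519936 + 134152 i \sqrt{21302}$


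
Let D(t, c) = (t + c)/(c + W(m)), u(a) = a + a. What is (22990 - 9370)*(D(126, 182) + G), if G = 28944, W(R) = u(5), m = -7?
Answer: 1576956515/4 ≈ 3.9424e+8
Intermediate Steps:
u(a) = 2*a
W(R) = 10 (W(R) = 2*5 = 10)
D(t, c) = (c + t)/(10 + c) (D(t, c) = (t + c)/(c + 10) = (c + t)/(10 + c))
(22990 - 9370)*(D(126, 182) + G) = (22990 - 9370)*((182 + 126)/(10 + 182) + 28944) = 13620*(308/192 + 28944) = 13620*((1/192)*308 + 28944) = 13620*(77/48 + 28944) = 13620*(1389389/48) = 1576956515/4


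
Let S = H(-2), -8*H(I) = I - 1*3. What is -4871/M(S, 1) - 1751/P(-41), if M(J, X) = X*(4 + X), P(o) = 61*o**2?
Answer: -499485966/512705 ≈ -974.22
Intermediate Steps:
H(I) = 3/8 - I/8 (H(I) = -(I - 1*3)/8 = -(I - 3)/8 = -(-3 + I)/8 = 3/8 - I/8)
S = 5/8 (S = 3/8 - 1/8*(-2) = 3/8 + 1/4 = 5/8 ≈ 0.62500)
-4871/M(S, 1) - 1751/P(-41) = -4871/(4 + 1) - 1751/(61*(-41)**2) = -4871/(1*5) - 1751/(61*1681) = -4871/5 - 1751/102541 = -499485966/512705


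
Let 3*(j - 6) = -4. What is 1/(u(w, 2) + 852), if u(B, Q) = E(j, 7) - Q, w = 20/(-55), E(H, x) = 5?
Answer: 1/855 ≈ 0.0011696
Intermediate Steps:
j = 14/3 (j = 6 + (⅓)*(-4) = 6 - 4/3 = 14/3 ≈ 4.6667)
w = -4/11 (w = 20*(-1/55) = -4/11 ≈ -0.36364)
u(B, Q) = 5 - Q
1/(u(w, 2) + 852) = 1/((5 - 1*2) + 852) = 1/((5 - 2) + 852) = 1/(3 + 852) = 1/855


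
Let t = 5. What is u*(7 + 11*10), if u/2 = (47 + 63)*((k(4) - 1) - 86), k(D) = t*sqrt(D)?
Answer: -1981980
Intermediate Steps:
k(D) = 5*sqrt(D)
u = -16940 (u = 2*((47 + 63)*((5*sqrt(4) - 1) - 86)) = 2*(110*((5*2 - 1) - 86)) = 2*(110*((10 - 1) - 86)) = 2*(110*(9 - 86)) = 2*(110*(-77)) = 2*(-8470) = -16940)
u*(7 + 11*10) = -16940*(7 + 11*10) = -16940*(7 + 110) = -16940*117 = -1981980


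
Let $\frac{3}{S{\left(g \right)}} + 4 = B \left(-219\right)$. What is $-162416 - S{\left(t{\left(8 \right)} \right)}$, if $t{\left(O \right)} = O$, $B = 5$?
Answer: $- \frac{178495181}{1099} \approx -1.6242 \cdot 10^{5}$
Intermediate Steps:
$S{\left(g \right)} = - \frac{3}{1099}$ ($S{\left(g \right)} = \frac{3}{-4 + 5 \left(-219\right)} = \frac{3}{-4 - 1095} = \frac{3}{-1099} = 3 \left(- \frac{1}{1099}\right) = - \frac{3}{1099}$)
$-162416 - S{\left(t{\left(8 \right)} \right)} = -162416 - - \frac{3}{1099} = -162416 + \frac{3}{1099} = - \frac{178495181}{1099}$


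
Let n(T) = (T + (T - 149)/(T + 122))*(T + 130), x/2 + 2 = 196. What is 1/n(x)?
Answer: 255/51312821 ≈ 4.9695e-6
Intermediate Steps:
x = 388 (x = -4 + 2*196 = -4 + 392 = 388)
n(T) = (130 + T)*(T + (-149 + T)/(122 + T)) (n(T) = (T + (-149 + T)/(122 + T))*(130 + T) = (130 + T)*(T + (-149 + T)/(122 + T)))
1/n(x) = 1/((-19370 + 388**3 + 253*388**2 + 15841*388)/(122 + 388)) = 1/((-19370 + 58411072 + 253*150544 + 6146308)/510) = 1/((-19370 + 58411072 + 38087632 + 6146308)/510) = 1/((1/510)*102625642) = 1/(51312821/255) = 255/51312821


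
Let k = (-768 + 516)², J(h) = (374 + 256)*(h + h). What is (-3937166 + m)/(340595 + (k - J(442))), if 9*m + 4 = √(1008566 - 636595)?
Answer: 35434498/1375389 - √371971/1375389 ≈ 25.763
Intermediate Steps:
J(h) = 1260*h (J(h) = 630*(2*h) = 1260*h)
k = 63504 (k = (-252)² = 63504)
m = -4/9 + √371971/9 (m = -4/9 + √(1008566 - 636595)/9 = -4/9 + √371971/9 ≈ 67.322)
(-3937166 + m)/(340595 + (k - J(442))) = (-3937166 + (-4/9 + √371971/9))/(340595 + (63504 - 1260*442)) = (-35434498/9 + √371971/9)/(340595 + (63504 - 1*556920)) = (-35434498/9 + √371971/9)/(340595 + (63504 - 556920)) = (-35434498/9 + √371971/9)/(340595 - 493416) = (-35434498/9 + √371971/9)/(-152821) = (-35434498/9 + √371971/9)*(-1/152821) = 35434498/1375389 - √371971/1375389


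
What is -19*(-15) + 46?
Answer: 331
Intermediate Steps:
-19*(-15) + 46 = 285 + 46 = 331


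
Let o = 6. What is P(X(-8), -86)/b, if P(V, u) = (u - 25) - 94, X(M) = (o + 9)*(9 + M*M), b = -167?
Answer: 205/167 ≈ 1.2275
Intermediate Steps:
X(M) = 135 + 15*M² (X(M) = (6 + 9)*(9 + M*M) = 15*(9 + M²) = 135 + 15*M²)
P(V, u) = -119 + u (P(V, u) = (-25 + u) - 94 = -119 + u)
P(X(-8), -86)/b = (-119 - 86)/(-167) = -205*(-1/167) = 205/167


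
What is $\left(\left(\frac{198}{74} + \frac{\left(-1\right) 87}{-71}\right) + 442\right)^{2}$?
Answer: $\frac{1372135789924}{6901129} \approx 1.9883 \cdot 10^{5}$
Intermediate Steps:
$\left(\left(\frac{198}{74} + \frac{\left(-1\right) 87}{-71}\right) + 442\right)^{2} = \left(\left(198 \cdot \frac{1}{74} - - \frac{87}{71}\right) + 442\right)^{2} = \left(\left(\frac{99}{37} + \frac{87}{71}\right) + 442\right)^{2} = \left(\frac{10248}{2627} + 442\right)^{2} = \left(\frac{1171382}{2627}\right)^{2} = \frac{1372135789924}{6901129}$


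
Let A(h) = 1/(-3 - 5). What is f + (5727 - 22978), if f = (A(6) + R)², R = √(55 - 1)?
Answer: -1100607/64 - 3*√6/4 ≈ -17199.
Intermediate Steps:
A(h) = -⅛ (A(h) = 1/(-8) = -⅛)
R = 3*√6 (R = √54 = 3*√6 ≈ 7.3485)
f = (-⅛ + 3*√6)² ≈ 52.179
f + (5727 - 22978) = (3457/64 - 3*√6/4) + (5727 - 22978) = (3457/64 - 3*√6/4) - 17251 = -1100607/64 - 3*√6/4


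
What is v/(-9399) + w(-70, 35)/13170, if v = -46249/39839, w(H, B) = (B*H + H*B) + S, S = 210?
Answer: -58518206992/164382128079 ≈ -0.35599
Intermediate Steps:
w(H, B) = 210 + 2*B*H (w(H, B) = (B*H + H*B) + 210 = (B*H + B*H) + 210 = 2*B*H + 210 = 210 + 2*B*H)
v = -46249/39839 (v = -46249*1/39839 = -46249/39839 ≈ -1.1609)
v/(-9399) + w(-70, 35)/13170 = -46249/39839/(-9399) + (210 + 2*35*(-70))/13170 = -46249/39839*(-1/9399) + (210 - 4900)*(1/13170) = 46249/374446761 - 4690*1/13170 = 46249/374446761 - 469/1317 = -58518206992/164382128079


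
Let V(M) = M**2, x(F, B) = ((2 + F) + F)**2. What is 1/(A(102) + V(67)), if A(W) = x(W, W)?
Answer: 1/46925 ≈ 2.1311e-5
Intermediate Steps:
x(F, B) = (2 + 2*F)**2
A(W) = 4*(1 + W)**2
1/(A(102) + V(67)) = 1/(4*(1 + 102)**2 + 67**2) = 1/(4*103**2 + 4489) = 1/(4*10609 + 4489) = 1/(42436 + 4489) = 1/46925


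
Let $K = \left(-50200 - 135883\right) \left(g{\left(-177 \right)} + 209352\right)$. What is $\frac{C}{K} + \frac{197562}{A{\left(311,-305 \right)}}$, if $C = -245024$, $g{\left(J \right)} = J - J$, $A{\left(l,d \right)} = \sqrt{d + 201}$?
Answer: $\frac{2356}{374585079} - \frac{98781 i \sqrt{26}}{26} \approx 6.2896 \cdot 10^{-6} - 19373.0 i$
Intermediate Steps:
$A{\left(l,d \right)} = \sqrt{201 + d}$
$g{\left(J \right)} = 0$
$K = -38956848216$ ($K = \left(-50200 - 135883\right) \left(0 + 209352\right) = \left(-186083\right) 209352 = -38956848216$)
$\frac{C}{K} + \frac{197562}{A{\left(311,-305 \right)}} = - \frac{245024}{-38956848216} + \frac{197562}{\sqrt{201 - 305}} = \left(-245024\right) \left(- \frac{1}{38956848216}\right) + \frac{197562}{\sqrt{-104}} = \frac{2356}{374585079} + \frac{197562}{2 i \sqrt{26}} = \frac{2356}{374585079} + 197562 \left(- \frac{i \sqrt{26}}{52}\right) = \frac{2356}{374585079} - \frac{98781 i \sqrt{26}}{26}$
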